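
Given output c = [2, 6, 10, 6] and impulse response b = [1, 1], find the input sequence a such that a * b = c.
Deconvolve c=[2, 6, 10, 6] by b=[1, 1]. Since b[0]=1, solve forward: a[0] = c[0] / 1 = 2; a[1] = (c[1] - 2×1) / 1 = 4; a[2] = (c[2] - 4×1) / 1 = 6. So a = [2, 4, 6]. Check by forward convolution: c[0] = 2×1 = 2; c[1] = 2×1 + 4×1 = 6; c[2] = 4×1 + 6×1 = 10; c[3] = 6×1 = 6

[2, 4, 6]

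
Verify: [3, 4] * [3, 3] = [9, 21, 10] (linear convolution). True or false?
Recompute linear convolution of [3, 4] and [3, 3]: y[0] = 3×3 = 9; y[1] = 3×3 + 4×3 = 21; y[2] = 4×3 = 12 → [9, 21, 12]. Compare to given [9, 21, 10]: they differ at index 2: given 10, correct 12, so answer: No

No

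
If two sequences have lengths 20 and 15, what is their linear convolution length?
Linear/full convolution length: m + n - 1 = 20 + 15 - 1 = 34

34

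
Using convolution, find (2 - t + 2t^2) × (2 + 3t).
Ascending coefficients: a = [2, -1, 2], b = [2, 3]. c[0] = 2×2 = 4; c[1] = 2×3 + -1×2 = 4; c[2] = -1×3 + 2×2 = 1; c[3] = 2×3 = 6. Result coefficients: [4, 4, 1, 6] → 4 + 4t + t^2 + 6t^3

4 + 4t + t^2 + 6t^3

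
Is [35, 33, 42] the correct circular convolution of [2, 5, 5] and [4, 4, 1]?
Recompute circular convolution of [2, 5, 5] and [4, 4, 1]: y[0] = 2×4 + 5×1 + 5×4 = 33; y[1] = 2×4 + 5×4 + 5×1 = 33; y[2] = 2×1 + 5×4 + 5×4 = 42 → [33, 33, 42]. Compare to given [35, 33, 42]: they differ at index 0: given 35, correct 33, so answer: No

No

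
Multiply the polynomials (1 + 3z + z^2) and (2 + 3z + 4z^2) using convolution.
Ascending coefficients: a = [1, 3, 1], b = [2, 3, 4]. c[0] = 1×2 = 2; c[1] = 1×3 + 3×2 = 9; c[2] = 1×4 + 3×3 + 1×2 = 15; c[3] = 3×4 + 1×3 = 15; c[4] = 1×4 = 4. Result coefficients: [2, 9, 15, 15, 4] → 2 + 9z + 15z^2 + 15z^3 + 4z^4

2 + 9z + 15z^2 + 15z^3 + 4z^4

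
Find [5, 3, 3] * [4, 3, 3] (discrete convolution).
y[0] = 5×4 = 20; y[1] = 5×3 + 3×4 = 27; y[2] = 5×3 + 3×3 + 3×4 = 36; y[3] = 3×3 + 3×3 = 18; y[4] = 3×3 = 9

[20, 27, 36, 18, 9]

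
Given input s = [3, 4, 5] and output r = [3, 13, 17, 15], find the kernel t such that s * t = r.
Output length 4 = len(s) + len(t) - 1 ⇒ len(t) = 2. Solve t forward using t[k] = (r[k] - Σ_{i≥1} s[i]·t[k-i]) / s[0]: t[0] = r[0] / s[0] = 3 / 3 = 1; t[1] = (r[1] - 4×1) / s[0] = (13 - 4×1) / 3 = 3. So t = [1, 3]. Forward-check [3, 4, 5] * [1, 3]: r[0] = 3×1 = 3; r[1] = 3×3 + 4×1 = 13; r[2] = 4×3 + 5×1 = 17; r[3] = 5×3 = 15 → [3, 13, 17, 15] ✓

[1, 3]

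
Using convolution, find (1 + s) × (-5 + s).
Ascending coefficients: a = [1, 1], b = [-5, 1]. c[0] = 1×-5 = -5; c[1] = 1×1 + 1×-5 = -4; c[2] = 1×1 = 1. Result coefficients: [-5, -4, 1] → -5 - 4s + s^2

-5 - 4s + s^2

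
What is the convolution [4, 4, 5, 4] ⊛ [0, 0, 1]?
y[0] = 4×0 = 0; y[1] = 4×0 + 4×0 = 0; y[2] = 4×1 + 4×0 + 5×0 = 4; y[3] = 4×1 + 5×0 + 4×0 = 4; y[4] = 5×1 + 4×0 = 5; y[5] = 4×1 = 4

[0, 0, 4, 4, 5, 4]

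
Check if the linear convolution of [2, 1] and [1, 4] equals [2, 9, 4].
Recompute linear convolution of [2, 1] and [1, 4]: y[0] = 2×1 = 2; y[1] = 2×4 + 1×1 = 9; y[2] = 1×4 = 4 → [2, 9, 4]. Given [2, 9, 4] matches, so answer: Yes

Yes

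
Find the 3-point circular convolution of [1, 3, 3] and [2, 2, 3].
Use y[k] = Σ_j u[j]·v[(k-j) mod 3]. y[0] = 1×2 + 3×3 + 3×2 = 17; y[1] = 1×2 + 3×2 + 3×3 = 17; y[2] = 1×3 + 3×2 + 3×2 = 15. Result: [17, 17, 15]

[17, 17, 15]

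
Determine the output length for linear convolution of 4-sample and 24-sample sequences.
Linear/full convolution length: m + n - 1 = 4 + 24 - 1 = 27

27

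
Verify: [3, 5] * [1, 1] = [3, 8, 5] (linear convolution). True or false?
Recompute linear convolution of [3, 5] and [1, 1]: y[0] = 3×1 = 3; y[1] = 3×1 + 5×1 = 8; y[2] = 5×1 = 5 → [3, 8, 5]. Given [3, 8, 5] matches, so answer: Yes

Yes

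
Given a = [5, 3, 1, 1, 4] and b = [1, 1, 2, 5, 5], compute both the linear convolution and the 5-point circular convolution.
Linear: y_lin[0] = 5×1 = 5; y_lin[1] = 5×1 + 3×1 = 8; y_lin[2] = 5×2 + 3×1 + 1×1 = 14; y_lin[3] = 5×5 + 3×2 + 1×1 + 1×1 = 33; y_lin[4] = 5×5 + 3×5 + 1×2 + 1×1 + 4×1 = 47; y_lin[5] = 3×5 + 1×5 + 1×2 + 4×1 = 26; y_lin[6] = 1×5 + 1×5 + 4×2 = 18; y_lin[7] = 1×5 + 4×5 = 25; y_lin[8] = 4×5 = 20 → [5, 8, 14, 33, 47, 26, 18, 25, 20]. Circular (length 5): y[0] = 5×1 + 3×5 + 1×5 + 1×2 + 4×1 = 31; y[1] = 5×1 + 3×1 + 1×5 + 1×5 + 4×2 = 26; y[2] = 5×2 + 3×1 + 1×1 + 1×5 + 4×5 = 39; y[3] = 5×5 + 3×2 + 1×1 + 1×1 + 4×5 = 53; y[4] = 5×5 + 3×5 + 1×2 + 1×1 + 4×1 = 47 → [31, 26, 39, 53, 47]

Linear: [5, 8, 14, 33, 47, 26, 18, 25, 20], Circular: [31, 26, 39, 53, 47]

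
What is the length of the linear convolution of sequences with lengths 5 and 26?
Linear/full convolution length: m + n - 1 = 5 + 26 - 1 = 30

30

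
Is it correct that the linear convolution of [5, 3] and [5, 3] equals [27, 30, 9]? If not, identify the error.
Recompute linear convolution of [5, 3] and [5, 3]: y[0] = 5×5 = 25; y[1] = 5×3 + 3×5 = 30; y[2] = 3×3 = 9 → [25, 30, 9]. Compare to given [27, 30, 9]: they differ at index 0: given 27, correct 25, so answer: No

No. Error at index 0: given 27, correct 25.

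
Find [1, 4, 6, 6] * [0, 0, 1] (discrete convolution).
y[0] = 1×0 = 0; y[1] = 1×0 + 4×0 = 0; y[2] = 1×1 + 4×0 + 6×0 = 1; y[3] = 4×1 + 6×0 + 6×0 = 4; y[4] = 6×1 + 6×0 = 6; y[5] = 6×1 = 6

[0, 0, 1, 4, 6, 6]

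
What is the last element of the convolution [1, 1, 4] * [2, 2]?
Use y[k] = Σ_i a[i]·b[k-i] at k=3. y[3] = 4×2 = 8

8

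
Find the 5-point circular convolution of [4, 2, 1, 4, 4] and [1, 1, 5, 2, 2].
Use y[k] = Σ_j x[j]·h[(k-j) mod 5]. y[0] = 4×1 + 2×2 + 1×2 + 4×5 + 4×1 = 34; y[1] = 4×1 + 2×1 + 1×2 + 4×2 + 4×5 = 36; y[2] = 4×5 + 2×1 + 1×1 + 4×2 + 4×2 = 39; y[3] = 4×2 + 2×5 + 1×1 + 4×1 + 4×2 = 31; y[4] = 4×2 + 2×2 + 1×5 + 4×1 + 4×1 = 25. Result: [34, 36, 39, 31, 25]

[34, 36, 39, 31, 25]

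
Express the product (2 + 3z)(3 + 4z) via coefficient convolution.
Ascending coefficients: a = [2, 3], b = [3, 4]. c[0] = 2×3 = 6; c[1] = 2×4 + 3×3 = 17; c[2] = 3×4 = 12. Result coefficients: [6, 17, 12] → 6 + 17z + 12z^2

6 + 17z + 12z^2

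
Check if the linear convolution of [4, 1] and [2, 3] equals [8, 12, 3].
Recompute linear convolution of [4, 1] and [2, 3]: y[0] = 4×2 = 8; y[1] = 4×3 + 1×2 = 14; y[2] = 1×3 = 3 → [8, 14, 3]. Compare to given [8, 12, 3]: they differ at index 1: given 12, correct 14, so answer: No

No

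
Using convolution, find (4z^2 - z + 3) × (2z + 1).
Ascending coefficients: a = [3, -1, 4], b = [1, 2]. c[0] = 3×1 = 3; c[1] = 3×2 + -1×1 = 5; c[2] = -1×2 + 4×1 = 2; c[3] = 4×2 = 8. Result coefficients: [3, 5, 2, 8] → 8z^3 + 2z^2 + 5z + 3

8z^3 + 2z^2 + 5z + 3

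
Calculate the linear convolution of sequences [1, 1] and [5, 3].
y[0] = 1×5 = 5; y[1] = 1×3 + 1×5 = 8; y[2] = 1×3 = 3

[5, 8, 3]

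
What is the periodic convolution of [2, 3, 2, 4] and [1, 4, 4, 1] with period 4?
Use y[k] = Σ_j f[j]·g[(k-j) mod 4]. y[0] = 2×1 + 3×1 + 2×4 + 4×4 = 29; y[1] = 2×4 + 3×1 + 2×1 + 4×4 = 29; y[2] = 2×4 + 3×4 + 2×1 + 4×1 = 26; y[3] = 2×1 + 3×4 + 2×4 + 4×1 = 26. Result: [29, 29, 26, 26]

[29, 29, 26, 26]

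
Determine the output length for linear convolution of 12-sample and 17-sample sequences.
Linear/full convolution length: m + n - 1 = 12 + 17 - 1 = 28

28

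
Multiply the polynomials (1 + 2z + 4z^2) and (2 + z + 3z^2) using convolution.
Ascending coefficients: a = [1, 2, 4], b = [2, 1, 3]. c[0] = 1×2 = 2; c[1] = 1×1 + 2×2 = 5; c[2] = 1×3 + 2×1 + 4×2 = 13; c[3] = 2×3 + 4×1 = 10; c[4] = 4×3 = 12. Result coefficients: [2, 5, 13, 10, 12] → 2 + 5z + 13z^2 + 10z^3 + 12z^4

2 + 5z + 13z^2 + 10z^3 + 12z^4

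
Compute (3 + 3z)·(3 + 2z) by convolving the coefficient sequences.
Ascending coefficients: a = [3, 3], b = [3, 2]. c[0] = 3×3 = 9; c[1] = 3×2 + 3×3 = 15; c[2] = 3×2 = 6. Result coefficients: [9, 15, 6] → 9 + 15z + 6z^2

9 + 15z + 6z^2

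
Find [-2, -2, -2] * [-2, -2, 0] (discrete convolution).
y[0] = -2×-2 = 4; y[1] = -2×-2 + -2×-2 = 8; y[2] = -2×0 + -2×-2 + -2×-2 = 8; y[3] = -2×0 + -2×-2 = 4; y[4] = -2×0 = 0

[4, 8, 8, 4, 0]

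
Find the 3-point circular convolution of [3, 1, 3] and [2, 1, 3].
Use y[k] = Σ_j f[j]·g[(k-j) mod 3]. y[0] = 3×2 + 1×3 + 3×1 = 12; y[1] = 3×1 + 1×2 + 3×3 = 14; y[2] = 3×3 + 1×1 + 3×2 = 16. Result: [12, 14, 16]

[12, 14, 16]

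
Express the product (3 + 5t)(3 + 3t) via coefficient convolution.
Ascending coefficients: a = [3, 5], b = [3, 3]. c[0] = 3×3 = 9; c[1] = 3×3 + 5×3 = 24; c[2] = 5×3 = 15. Result coefficients: [9, 24, 15] → 9 + 24t + 15t^2

9 + 24t + 15t^2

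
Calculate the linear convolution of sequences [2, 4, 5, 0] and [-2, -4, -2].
y[0] = 2×-2 = -4; y[1] = 2×-4 + 4×-2 = -16; y[2] = 2×-2 + 4×-4 + 5×-2 = -30; y[3] = 4×-2 + 5×-4 + 0×-2 = -28; y[4] = 5×-2 + 0×-4 = -10; y[5] = 0×-2 = 0

[-4, -16, -30, -28, -10, 0]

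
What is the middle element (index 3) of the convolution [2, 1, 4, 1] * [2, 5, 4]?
Use y[k] = Σ_i a[i]·b[k-i] at k=3. y[3] = 1×4 + 4×5 + 1×2 = 26

26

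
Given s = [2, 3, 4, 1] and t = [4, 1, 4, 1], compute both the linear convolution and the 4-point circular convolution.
Linear: y_lin[0] = 2×4 = 8; y_lin[1] = 2×1 + 3×4 = 14; y_lin[2] = 2×4 + 3×1 + 4×4 = 27; y_lin[3] = 2×1 + 3×4 + 4×1 + 1×4 = 22; y_lin[4] = 3×1 + 4×4 + 1×1 = 20; y_lin[5] = 4×1 + 1×4 = 8; y_lin[6] = 1×1 = 1 → [8, 14, 27, 22, 20, 8, 1]. Circular (length 4): y[0] = 2×4 + 3×1 + 4×4 + 1×1 = 28; y[1] = 2×1 + 3×4 + 4×1 + 1×4 = 22; y[2] = 2×4 + 3×1 + 4×4 + 1×1 = 28; y[3] = 2×1 + 3×4 + 4×1 + 1×4 = 22 → [28, 22, 28, 22]

Linear: [8, 14, 27, 22, 20, 8, 1], Circular: [28, 22, 28, 22]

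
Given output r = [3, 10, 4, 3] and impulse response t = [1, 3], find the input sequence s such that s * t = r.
Deconvolve r=[3, 10, 4, 3] by t=[1, 3]. Since t[0]=1, solve forward: s[0] = r[0] / 1 = 3; s[1] = (r[1] - 3×3) / 1 = 1; s[2] = (r[2] - 1×3) / 1 = 1. So s = [3, 1, 1]. Check by forward convolution: r[0] = 3×1 = 3; r[1] = 3×3 + 1×1 = 10; r[2] = 1×3 + 1×1 = 4; r[3] = 1×3 = 3

[3, 1, 1]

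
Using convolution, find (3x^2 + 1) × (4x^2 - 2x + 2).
Ascending coefficients: a = [1, 0, 3], b = [2, -2, 4]. c[0] = 1×2 = 2; c[1] = 1×-2 + 0×2 = -2; c[2] = 1×4 + 0×-2 + 3×2 = 10; c[3] = 0×4 + 3×-2 = -6; c[4] = 3×4 = 12. Result coefficients: [2, -2, 10, -6, 12] → 12x^4 - 6x^3 + 10x^2 - 2x + 2

12x^4 - 6x^3 + 10x^2 - 2x + 2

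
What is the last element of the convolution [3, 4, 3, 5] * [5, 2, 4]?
Use y[k] = Σ_i a[i]·b[k-i] at k=5. y[5] = 5×4 = 20

20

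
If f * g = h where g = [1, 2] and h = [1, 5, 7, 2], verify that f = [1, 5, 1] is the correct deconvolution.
Forward-compute [1, 5, 1] * [1, 2]: h[0] = 1×1 = 1; h[1] = 1×2 + 5×1 = 7; h[2] = 5×2 + 1×1 = 11; h[3] = 1×2 = 2 → [1, 7, 11, 2]. Does not match given h = [1, 5, 7, 2].

Not verified. [1, 5, 1] * [1, 2] = [1, 7, 11, 2], which differs from [1, 5, 7, 2] at index 1.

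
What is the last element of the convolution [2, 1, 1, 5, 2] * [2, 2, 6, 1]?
Use y[k] = Σ_i a[i]·b[k-i] at k=7. y[7] = 2×1 = 2

2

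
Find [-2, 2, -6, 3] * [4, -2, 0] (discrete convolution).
y[0] = -2×4 = -8; y[1] = -2×-2 + 2×4 = 12; y[2] = -2×0 + 2×-2 + -6×4 = -28; y[3] = 2×0 + -6×-2 + 3×4 = 24; y[4] = -6×0 + 3×-2 = -6; y[5] = 3×0 = 0

[-8, 12, -28, 24, -6, 0]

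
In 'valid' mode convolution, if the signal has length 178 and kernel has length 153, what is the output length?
'Valid' mode counts only positions where the kernel fully overlaps the signal: m - n + 1 = 178 - 153 + 1 = 26

26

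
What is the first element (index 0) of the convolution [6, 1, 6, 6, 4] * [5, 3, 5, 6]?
Use y[k] = Σ_i a[i]·b[k-i] at k=0. y[0] = 6×5 = 30

30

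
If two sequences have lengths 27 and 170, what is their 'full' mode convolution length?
Linear/full convolution length: m + n - 1 = 27 + 170 - 1 = 196

196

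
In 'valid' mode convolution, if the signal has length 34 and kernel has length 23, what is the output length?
'Valid' mode counts only positions where the kernel fully overlaps the signal: m - n + 1 = 34 - 23 + 1 = 12

12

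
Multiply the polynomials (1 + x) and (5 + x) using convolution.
Ascending coefficients: a = [1, 1], b = [5, 1]. c[0] = 1×5 = 5; c[1] = 1×1 + 1×5 = 6; c[2] = 1×1 = 1. Result coefficients: [5, 6, 1] → 5 + 6x + x^2

5 + 6x + x^2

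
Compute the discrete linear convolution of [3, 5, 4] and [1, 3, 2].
y[0] = 3×1 = 3; y[1] = 3×3 + 5×1 = 14; y[2] = 3×2 + 5×3 + 4×1 = 25; y[3] = 5×2 + 4×3 = 22; y[4] = 4×2 = 8

[3, 14, 25, 22, 8]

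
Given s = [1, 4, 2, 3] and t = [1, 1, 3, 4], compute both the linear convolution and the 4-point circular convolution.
Linear: y_lin[0] = 1×1 = 1; y_lin[1] = 1×1 + 4×1 = 5; y_lin[2] = 1×3 + 4×1 + 2×1 = 9; y_lin[3] = 1×4 + 4×3 + 2×1 + 3×1 = 21; y_lin[4] = 4×4 + 2×3 + 3×1 = 25; y_lin[5] = 2×4 + 3×3 = 17; y_lin[6] = 3×4 = 12 → [1, 5, 9, 21, 25, 17, 12]. Circular (length 4): y[0] = 1×1 + 4×4 + 2×3 + 3×1 = 26; y[1] = 1×1 + 4×1 + 2×4 + 3×3 = 22; y[2] = 1×3 + 4×1 + 2×1 + 3×4 = 21; y[3] = 1×4 + 4×3 + 2×1 + 3×1 = 21 → [26, 22, 21, 21]

Linear: [1, 5, 9, 21, 25, 17, 12], Circular: [26, 22, 21, 21]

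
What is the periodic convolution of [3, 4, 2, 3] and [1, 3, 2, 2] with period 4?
Use y[k] = Σ_j f[j]·g[(k-j) mod 4]. y[0] = 3×1 + 4×2 + 2×2 + 3×3 = 24; y[1] = 3×3 + 4×1 + 2×2 + 3×2 = 23; y[2] = 3×2 + 4×3 + 2×1 + 3×2 = 26; y[3] = 3×2 + 4×2 + 2×3 + 3×1 = 23. Result: [24, 23, 26, 23]

[24, 23, 26, 23]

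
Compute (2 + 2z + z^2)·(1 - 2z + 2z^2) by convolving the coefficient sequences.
Ascending coefficients: a = [2, 2, 1], b = [1, -2, 2]. c[0] = 2×1 = 2; c[1] = 2×-2 + 2×1 = -2; c[2] = 2×2 + 2×-2 + 1×1 = 1; c[3] = 2×2 + 1×-2 = 2; c[4] = 1×2 = 2. Result coefficients: [2, -2, 1, 2, 2] → 2 - 2z + z^2 + 2z^3 + 2z^4

2 - 2z + z^2 + 2z^3 + 2z^4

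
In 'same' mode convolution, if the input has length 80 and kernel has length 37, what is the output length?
'Same' mode returns an output with the same length as the input: 80

80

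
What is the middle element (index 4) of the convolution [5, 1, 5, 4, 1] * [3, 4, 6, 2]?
Use y[k] = Σ_i a[i]·b[k-i] at k=4. y[4] = 1×2 + 5×6 + 4×4 + 1×3 = 51

51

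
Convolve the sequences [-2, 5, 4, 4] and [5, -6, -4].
y[0] = -2×5 = -10; y[1] = -2×-6 + 5×5 = 37; y[2] = -2×-4 + 5×-6 + 4×5 = -2; y[3] = 5×-4 + 4×-6 + 4×5 = -24; y[4] = 4×-4 + 4×-6 = -40; y[5] = 4×-4 = -16

[-10, 37, -2, -24, -40, -16]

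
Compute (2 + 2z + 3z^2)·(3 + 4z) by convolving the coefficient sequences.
Ascending coefficients: a = [2, 2, 3], b = [3, 4]. c[0] = 2×3 = 6; c[1] = 2×4 + 2×3 = 14; c[2] = 2×4 + 3×3 = 17; c[3] = 3×4 = 12. Result coefficients: [6, 14, 17, 12] → 6 + 14z + 17z^2 + 12z^3

6 + 14z + 17z^2 + 12z^3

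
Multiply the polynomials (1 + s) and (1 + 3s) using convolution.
Ascending coefficients: a = [1, 1], b = [1, 3]. c[0] = 1×1 = 1; c[1] = 1×3 + 1×1 = 4; c[2] = 1×3 = 3. Result coefficients: [1, 4, 3] → 1 + 4s + 3s^2

1 + 4s + 3s^2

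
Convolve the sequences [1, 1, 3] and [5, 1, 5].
y[0] = 1×5 = 5; y[1] = 1×1 + 1×5 = 6; y[2] = 1×5 + 1×1 + 3×5 = 21; y[3] = 1×5 + 3×1 = 8; y[4] = 3×5 = 15

[5, 6, 21, 8, 15]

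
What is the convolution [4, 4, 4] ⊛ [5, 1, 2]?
y[0] = 4×5 = 20; y[1] = 4×1 + 4×5 = 24; y[2] = 4×2 + 4×1 + 4×5 = 32; y[3] = 4×2 + 4×1 = 12; y[4] = 4×2 = 8

[20, 24, 32, 12, 8]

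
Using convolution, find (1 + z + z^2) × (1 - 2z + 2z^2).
Ascending coefficients: a = [1, 1, 1], b = [1, -2, 2]. c[0] = 1×1 = 1; c[1] = 1×-2 + 1×1 = -1; c[2] = 1×2 + 1×-2 + 1×1 = 1; c[3] = 1×2 + 1×-2 = 0; c[4] = 1×2 = 2. Result coefficients: [1, -1, 1, 0, 2] → 1 - z + z^2 + 2z^4

1 - z + z^2 + 2z^4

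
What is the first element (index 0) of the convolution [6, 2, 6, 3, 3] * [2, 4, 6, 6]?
Use y[k] = Σ_i a[i]·b[k-i] at k=0. y[0] = 6×2 = 12

12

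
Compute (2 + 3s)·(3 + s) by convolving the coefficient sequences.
Ascending coefficients: a = [2, 3], b = [3, 1]. c[0] = 2×3 = 6; c[1] = 2×1 + 3×3 = 11; c[2] = 3×1 = 3. Result coefficients: [6, 11, 3] → 6 + 11s + 3s^2

6 + 11s + 3s^2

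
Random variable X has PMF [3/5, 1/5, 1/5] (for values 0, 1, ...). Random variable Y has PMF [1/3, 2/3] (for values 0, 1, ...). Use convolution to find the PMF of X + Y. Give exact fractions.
P(X+Y=k) = Σ_i P(X=i)·P(Y=k-i) — a convolution of [3/5, 1/5, 1/5] and [1/3, 2/3]. P(X+Y=0) = (3/5)×(1/3) = 1/5; P(X+Y=1) = (3/5)×(2/3) + (1/5)×(1/3) = 2/5 + 1/15 = 7/15; P(X+Y=2) = (1/5)×(2/3) + (1/5)×(1/3) = 2/15 + 1/15 = 1/5; P(X+Y=3) = (1/5)×(2/3) = 2/15. PMF: [1/5, 7/15, 1/5, 2/15] (sums to 1 ✓)

[1/5, 7/15, 1/5, 2/15]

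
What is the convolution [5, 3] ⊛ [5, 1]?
y[0] = 5×5 = 25; y[1] = 5×1 + 3×5 = 20; y[2] = 3×1 = 3

[25, 20, 3]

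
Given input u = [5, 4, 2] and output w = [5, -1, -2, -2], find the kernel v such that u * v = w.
Output length 4 = len(u) + len(v) - 1 ⇒ len(v) = 2. Solve v forward using v[k] = (w[k] - Σ_{i≥1} u[i]·v[k-i]) / u[0]: v[0] = w[0] / u[0] = 5 / 5 = 1; v[1] = (w[1] - 4×1) / u[0] = (-1 - 4×1) / 5 = -1. So v = [1, -1]. Forward-check [5, 4, 2] * [1, -1]: w[0] = 5×1 = 5; w[1] = 5×-1 + 4×1 = -1; w[2] = 4×-1 + 2×1 = -2; w[3] = 2×-1 = -2 → [5, -1, -2, -2] ✓

[1, -1]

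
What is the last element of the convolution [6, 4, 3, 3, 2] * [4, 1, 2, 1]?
Use y[k] = Σ_i a[i]·b[k-i] at k=7. y[7] = 2×1 = 2

2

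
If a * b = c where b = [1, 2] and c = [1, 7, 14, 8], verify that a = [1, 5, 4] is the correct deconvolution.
Forward-compute [1, 5, 4] * [1, 2]: c[0] = 1×1 = 1; c[1] = 1×2 + 5×1 = 7; c[2] = 5×2 + 4×1 = 14; c[3] = 4×2 = 8 → [1, 7, 14, 8]. Matches given c = [1, 7, 14, 8], so verified.

Verified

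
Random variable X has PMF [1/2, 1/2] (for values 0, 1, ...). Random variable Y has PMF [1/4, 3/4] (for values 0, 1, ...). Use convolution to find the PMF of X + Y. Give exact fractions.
P(X+Y=k) = Σ_i P(X=i)·P(Y=k-i) — a convolution of [1/2, 1/2] and [1/4, 3/4]. P(X+Y=0) = (1/2)×(1/4) = 1/8; P(X+Y=1) = (1/2)×(3/4) + (1/2)×(1/4) = 3/8 + 1/8 = 1/2; P(X+Y=2) = (1/2)×(3/4) = 3/8. PMF: [1/8, 1/2, 3/8] (sums to 1 ✓)

[1/8, 1/2, 3/8]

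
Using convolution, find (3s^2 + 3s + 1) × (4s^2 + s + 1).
Ascending coefficients: a = [1, 3, 3], b = [1, 1, 4]. c[0] = 1×1 = 1; c[1] = 1×1 + 3×1 = 4; c[2] = 1×4 + 3×1 + 3×1 = 10; c[3] = 3×4 + 3×1 = 15; c[4] = 3×4 = 12. Result coefficients: [1, 4, 10, 15, 12] → 12s^4 + 15s^3 + 10s^2 + 4s + 1

12s^4 + 15s^3 + 10s^2 + 4s + 1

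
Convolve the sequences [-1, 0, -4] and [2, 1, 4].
y[0] = -1×2 = -2; y[1] = -1×1 + 0×2 = -1; y[2] = -1×4 + 0×1 + -4×2 = -12; y[3] = 0×4 + -4×1 = -4; y[4] = -4×4 = -16

[-2, -1, -12, -4, -16]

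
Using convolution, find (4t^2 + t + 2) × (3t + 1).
Ascending coefficients: a = [2, 1, 4], b = [1, 3]. c[0] = 2×1 = 2; c[1] = 2×3 + 1×1 = 7; c[2] = 1×3 + 4×1 = 7; c[3] = 4×3 = 12. Result coefficients: [2, 7, 7, 12] → 12t^3 + 7t^2 + 7t + 2

12t^3 + 7t^2 + 7t + 2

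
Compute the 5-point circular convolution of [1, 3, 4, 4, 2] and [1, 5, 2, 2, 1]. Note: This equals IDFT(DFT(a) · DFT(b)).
Either evaluate y[k] = Σ_j a[j]·b[(k-j) mod 5] directly, or use IDFT(DFT(a) · DFT(b)). y[0] = 1×1 + 3×1 + 4×2 + 4×2 + 2×5 = 30; y[1] = 1×5 + 3×1 + 4×1 + 4×2 + 2×2 = 24; y[2] = 1×2 + 3×5 + 4×1 + 4×1 + 2×2 = 29; y[3] = 1×2 + 3×2 + 4×5 + 4×1 + 2×1 = 34; y[4] = 1×1 + 3×2 + 4×2 + 4×5 + 2×1 = 37. Result: [30, 24, 29, 34, 37]

[30, 24, 29, 34, 37]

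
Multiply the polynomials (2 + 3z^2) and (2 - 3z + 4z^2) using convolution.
Ascending coefficients: a = [2, 0, 3], b = [2, -3, 4]. c[0] = 2×2 = 4; c[1] = 2×-3 + 0×2 = -6; c[2] = 2×4 + 0×-3 + 3×2 = 14; c[3] = 0×4 + 3×-3 = -9; c[4] = 3×4 = 12. Result coefficients: [4, -6, 14, -9, 12] → 4 - 6z + 14z^2 - 9z^3 + 12z^4

4 - 6z + 14z^2 - 9z^3 + 12z^4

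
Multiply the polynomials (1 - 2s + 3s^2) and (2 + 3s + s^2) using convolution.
Ascending coefficients: a = [1, -2, 3], b = [2, 3, 1]. c[0] = 1×2 = 2; c[1] = 1×3 + -2×2 = -1; c[2] = 1×1 + -2×3 + 3×2 = 1; c[3] = -2×1 + 3×3 = 7; c[4] = 3×1 = 3. Result coefficients: [2, -1, 1, 7, 3] → 2 - s + s^2 + 7s^3 + 3s^4

2 - s + s^2 + 7s^3 + 3s^4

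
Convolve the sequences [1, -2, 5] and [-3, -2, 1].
y[0] = 1×-3 = -3; y[1] = 1×-2 + -2×-3 = 4; y[2] = 1×1 + -2×-2 + 5×-3 = -10; y[3] = -2×1 + 5×-2 = -12; y[4] = 5×1 = 5

[-3, 4, -10, -12, 5]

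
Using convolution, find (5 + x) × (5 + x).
Ascending coefficients: a = [5, 1], b = [5, 1]. c[0] = 5×5 = 25; c[1] = 5×1 + 1×5 = 10; c[2] = 1×1 = 1. Result coefficients: [25, 10, 1] → 25 + 10x + x^2

25 + 10x + x^2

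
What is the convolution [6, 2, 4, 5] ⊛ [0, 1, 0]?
y[0] = 6×0 = 0; y[1] = 6×1 + 2×0 = 6; y[2] = 6×0 + 2×1 + 4×0 = 2; y[3] = 2×0 + 4×1 + 5×0 = 4; y[4] = 4×0 + 5×1 = 5; y[5] = 5×0 = 0

[0, 6, 2, 4, 5, 0]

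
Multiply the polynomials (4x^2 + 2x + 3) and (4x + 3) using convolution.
Ascending coefficients: a = [3, 2, 4], b = [3, 4]. c[0] = 3×3 = 9; c[1] = 3×4 + 2×3 = 18; c[2] = 2×4 + 4×3 = 20; c[3] = 4×4 = 16. Result coefficients: [9, 18, 20, 16] → 16x^3 + 20x^2 + 18x + 9

16x^3 + 20x^2 + 18x + 9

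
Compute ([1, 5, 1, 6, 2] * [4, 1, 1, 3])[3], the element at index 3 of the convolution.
Use y[k] = Σ_i a[i]·b[k-i] at k=3. y[3] = 1×3 + 5×1 + 1×1 + 6×4 = 33

33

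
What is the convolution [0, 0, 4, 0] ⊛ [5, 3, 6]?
y[0] = 0×5 = 0; y[1] = 0×3 + 0×5 = 0; y[2] = 0×6 + 0×3 + 4×5 = 20; y[3] = 0×6 + 4×3 + 0×5 = 12; y[4] = 4×6 + 0×3 = 24; y[5] = 0×6 = 0

[0, 0, 20, 12, 24, 0]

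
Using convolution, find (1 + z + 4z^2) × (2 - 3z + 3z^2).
Ascending coefficients: a = [1, 1, 4], b = [2, -3, 3]. c[0] = 1×2 = 2; c[1] = 1×-3 + 1×2 = -1; c[2] = 1×3 + 1×-3 + 4×2 = 8; c[3] = 1×3 + 4×-3 = -9; c[4] = 4×3 = 12. Result coefficients: [2, -1, 8, -9, 12] → 2 - z + 8z^2 - 9z^3 + 12z^4

2 - z + 8z^2 - 9z^3 + 12z^4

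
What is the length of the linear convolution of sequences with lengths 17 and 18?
Linear/full convolution length: m + n - 1 = 17 + 18 - 1 = 34

34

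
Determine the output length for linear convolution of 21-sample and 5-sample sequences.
Linear/full convolution length: m + n - 1 = 21 + 5 - 1 = 25

25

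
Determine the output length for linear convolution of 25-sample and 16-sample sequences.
Linear/full convolution length: m + n - 1 = 25 + 16 - 1 = 40

40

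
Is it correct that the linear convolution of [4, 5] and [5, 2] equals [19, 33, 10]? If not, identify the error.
Recompute linear convolution of [4, 5] and [5, 2]: y[0] = 4×5 = 20; y[1] = 4×2 + 5×5 = 33; y[2] = 5×2 = 10 → [20, 33, 10]. Compare to given [19, 33, 10]: they differ at index 0: given 19, correct 20, so answer: No

No. Error at index 0: given 19, correct 20.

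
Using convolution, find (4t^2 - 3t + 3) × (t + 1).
Ascending coefficients: a = [3, -3, 4], b = [1, 1]. c[0] = 3×1 = 3; c[1] = 3×1 + -3×1 = 0; c[2] = -3×1 + 4×1 = 1; c[3] = 4×1 = 4. Result coefficients: [3, 0, 1, 4] → 4t^3 + t^2 + 3

4t^3 + t^2 + 3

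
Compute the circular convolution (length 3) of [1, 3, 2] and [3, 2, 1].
Use y[k] = Σ_j f[j]·g[(k-j) mod 3]. y[0] = 1×3 + 3×1 + 2×2 = 10; y[1] = 1×2 + 3×3 + 2×1 = 13; y[2] = 1×1 + 3×2 + 2×3 = 13. Result: [10, 13, 13]

[10, 13, 13]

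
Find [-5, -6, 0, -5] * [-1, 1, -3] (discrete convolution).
y[0] = -5×-1 = 5; y[1] = -5×1 + -6×-1 = 1; y[2] = -5×-3 + -6×1 + 0×-1 = 9; y[3] = -6×-3 + 0×1 + -5×-1 = 23; y[4] = 0×-3 + -5×1 = -5; y[5] = -5×-3 = 15

[5, 1, 9, 23, -5, 15]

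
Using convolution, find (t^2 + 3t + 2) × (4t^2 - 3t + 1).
Ascending coefficients: a = [2, 3, 1], b = [1, -3, 4]. c[0] = 2×1 = 2; c[1] = 2×-3 + 3×1 = -3; c[2] = 2×4 + 3×-3 + 1×1 = 0; c[3] = 3×4 + 1×-3 = 9; c[4] = 1×4 = 4. Result coefficients: [2, -3, 0, 9, 4] → 4t^4 + 9t^3 - 3t + 2

4t^4 + 9t^3 - 3t + 2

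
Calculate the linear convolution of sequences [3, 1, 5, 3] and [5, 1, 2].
y[0] = 3×5 = 15; y[1] = 3×1 + 1×5 = 8; y[2] = 3×2 + 1×1 + 5×5 = 32; y[3] = 1×2 + 5×1 + 3×5 = 22; y[4] = 5×2 + 3×1 = 13; y[5] = 3×2 = 6

[15, 8, 32, 22, 13, 6]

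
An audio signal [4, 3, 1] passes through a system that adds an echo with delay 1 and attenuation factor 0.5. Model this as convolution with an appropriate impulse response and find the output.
Direct-path + delayed-attenuated-path model → impulse response h = [1, 0.5] (1 at lag 0, 0.5 at lag 1). Output y[n] = x[n] + 0.5·x[n - 1] (with x[n] = 0 outside 0..2): y[0] = 4 + 0.5×0 = 4; y[1] = 3 + 0.5×4 = 5.0; y[2] = 1 + 0.5×3 = 2.5; y[3] = 0 + 0.5×1 = 0.5. So y = [4, 5.0, 2.5, 0.5]

[4, 5.0, 2.5, 0.5]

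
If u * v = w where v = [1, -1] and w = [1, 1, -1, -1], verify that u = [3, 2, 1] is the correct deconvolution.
Forward-compute [3, 2, 1] * [1, -1]: w[0] = 3×1 = 3; w[1] = 3×-1 + 2×1 = -1; w[2] = 2×-1 + 1×1 = -1; w[3] = 1×-1 = -1 → [3, -1, -1, -1]. Does not match given w = [1, 1, -1, -1].

Not verified. [3, 2, 1] * [1, -1] = [3, -1, -1, -1], which differs from [1, 1, -1, -1] at index 0.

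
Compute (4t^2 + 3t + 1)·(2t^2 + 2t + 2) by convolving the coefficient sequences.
Ascending coefficients: a = [1, 3, 4], b = [2, 2, 2]. c[0] = 1×2 = 2; c[1] = 1×2 + 3×2 = 8; c[2] = 1×2 + 3×2 + 4×2 = 16; c[3] = 3×2 + 4×2 = 14; c[4] = 4×2 = 8. Result coefficients: [2, 8, 16, 14, 8] → 8t^4 + 14t^3 + 16t^2 + 8t + 2

8t^4 + 14t^3 + 16t^2 + 8t + 2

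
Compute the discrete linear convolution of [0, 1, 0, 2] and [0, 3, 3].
y[0] = 0×0 = 0; y[1] = 0×3 + 1×0 = 0; y[2] = 0×3 + 1×3 + 0×0 = 3; y[3] = 1×3 + 0×3 + 2×0 = 3; y[4] = 0×3 + 2×3 = 6; y[5] = 2×3 = 6

[0, 0, 3, 3, 6, 6]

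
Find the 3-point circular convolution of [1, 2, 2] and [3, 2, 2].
Use y[k] = Σ_j a[j]·b[(k-j) mod 3]. y[0] = 1×3 + 2×2 + 2×2 = 11; y[1] = 1×2 + 2×3 + 2×2 = 12; y[2] = 1×2 + 2×2 + 2×3 = 12. Result: [11, 12, 12]

[11, 12, 12]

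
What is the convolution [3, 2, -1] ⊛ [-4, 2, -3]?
y[0] = 3×-4 = -12; y[1] = 3×2 + 2×-4 = -2; y[2] = 3×-3 + 2×2 + -1×-4 = -1; y[3] = 2×-3 + -1×2 = -8; y[4] = -1×-3 = 3

[-12, -2, -1, -8, 3]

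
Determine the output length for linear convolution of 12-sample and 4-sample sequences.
Linear/full convolution length: m + n - 1 = 12 + 4 - 1 = 15

15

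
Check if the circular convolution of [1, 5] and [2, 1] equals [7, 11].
Recompute circular convolution of [1, 5] and [2, 1]: y[0] = 1×2 + 5×1 = 7; y[1] = 1×1 + 5×2 = 11 → [7, 11]. Given [7, 11] matches, so answer: Yes

Yes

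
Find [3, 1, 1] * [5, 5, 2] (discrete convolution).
y[0] = 3×5 = 15; y[1] = 3×5 + 1×5 = 20; y[2] = 3×2 + 1×5 + 1×5 = 16; y[3] = 1×2 + 1×5 = 7; y[4] = 1×2 = 2

[15, 20, 16, 7, 2]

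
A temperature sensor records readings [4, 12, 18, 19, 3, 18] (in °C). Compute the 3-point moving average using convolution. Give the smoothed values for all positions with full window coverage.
3-point moving average kernel = [1, 1, 1]. Apply in 'valid' mode (full window coverage): avg[0] = (4 + 12 + 18) / 3 = 11.33; avg[1] = (12 + 18 + 19) / 3 = 16.33; avg[2] = (18 + 19 + 3) / 3 = 13.33; avg[3] = (19 + 3 + 18) / 3 = 13.33. Smoothed values: [11.33, 16.33, 13.33, 13.33]

[11.33, 16.33, 13.33, 13.33]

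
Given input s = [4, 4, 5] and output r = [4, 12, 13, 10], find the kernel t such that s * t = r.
Output length 4 = len(s) + len(t) - 1 ⇒ len(t) = 2. Solve t forward using t[k] = (r[k] - Σ_{i≥1} s[i]·t[k-i]) / s[0]: t[0] = r[0] / s[0] = 4 / 4 = 1; t[1] = (r[1] - 4×1) / s[0] = (12 - 4×1) / 4 = 2. So t = [1, 2]. Forward-check [4, 4, 5] * [1, 2]: r[0] = 4×1 = 4; r[1] = 4×2 + 4×1 = 12; r[2] = 4×2 + 5×1 = 13; r[3] = 5×2 = 10 → [4, 12, 13, 10] ✓

[1, 2]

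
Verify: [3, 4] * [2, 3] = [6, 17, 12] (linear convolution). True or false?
Recompute linear convolution of [3, 4] and [2, 3]: y[0] = 3×2 = 6; y[1] = 3×3 + 4×2 = 17; y[2] = 4×3 = 12 → [6, 17, 12]. Given [6, 17, 12] matches, so answer: Yes

Yes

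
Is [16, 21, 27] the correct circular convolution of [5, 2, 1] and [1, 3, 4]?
Recompute circular convolution of [5, 2, 1] and [1, 3, 4]: y[0] = 5×1 + 2×4 + 1×3 = 16; y[1] = 5×3 + 2×1 + 1×4 = 21; y[2] = 5×4 + 2×3 + 1×1 = 27 → [16, 21, 27]. Given [16, 21, 27] matches, so answer: Yes

Yes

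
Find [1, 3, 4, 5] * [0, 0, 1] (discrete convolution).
y[0] = 1×0 = 0; y[1] = 1×0 + 3×0 = 0; y[2] = 1×1 + 3×0 + 4×0 = 1; y[3] = 3×1 + 4×0 + 5×0 = 3; y[4] = 4×1 + 5×0 = 4; y[5] = 5×1 = 5

[0, 0, 1, 3, 4, 5]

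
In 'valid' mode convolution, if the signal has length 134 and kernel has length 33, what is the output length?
'Valid' mode counts only positions where the kernel fully overlaps the signal: m - n + 1 = 134 - 33 + 1 = 102

102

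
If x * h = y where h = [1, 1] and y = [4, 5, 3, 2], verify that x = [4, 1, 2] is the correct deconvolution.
Forward-compute [4, 1, 2] * [1, 1]: y[0] = 4×1 = 4; y[1] = 4×1 + 1×1 = 5; y[2] = 1×1 + 2×1 = 3; y[3] = 2×1 = 2 → [4, 5, 3, 2]. Matches given y = [4, 5, 3, 2], so verified.

Verified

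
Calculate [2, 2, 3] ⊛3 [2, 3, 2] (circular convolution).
Use y[k] = Σ_j f[j]·g[(k-j) mod 3]. y[0] = 2×2 + 2×2 + 3×3 = 17; y[1] = 2×3 + 2×2 + 3×2 = 16; y[2] = 2×2 + 2×3 + 3×2 = 16. Result: [17, 16, 16]

[17, 16, 16]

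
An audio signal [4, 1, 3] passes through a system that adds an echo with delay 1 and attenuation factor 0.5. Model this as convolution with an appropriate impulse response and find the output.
Direct-path + delayed-attenuated-path model → impulse response h = [1, 0.5] (1 at lag 0, 0.5 at lag 1). Output y[n] = x[n] + 0.5·x[n - 1] (with x[n] = 0 outside 0..2): y[0] = 4 + 0.5×0 = 4; y[1] = 1 + 0.5×4 = 3.0; y[2] = 3 + 0.5×1 = 3.5; y[3] = 0 + 0.5×3 = 1.5. So y = [4, 3.0, 3.5, 1.5]

[4, 3.0, 3.5, 1.5]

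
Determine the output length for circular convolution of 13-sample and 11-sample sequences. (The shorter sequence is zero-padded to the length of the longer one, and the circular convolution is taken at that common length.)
Circular convolution (zero-padding the shorter input) has length max(m, n) = max(13, 11) = 13

13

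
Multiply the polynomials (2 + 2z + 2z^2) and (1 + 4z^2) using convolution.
Ascending coefficients: a = [2, 2, 2], b = [1, 0, 4]. c[0] = 2×1 = 2; c[1] = 2×0 + 2×1 = 2; c[2] = 2×4 + 2×0 + 2×1 = 10; c[3] = 2×4 + 2×0 = 8; c[4] = 2×4 = 8. Result coefficients: [2, 2, 10, 8, 8] → 2 + 2z + 10z^2 + 8z^3 + 8z^4

2 + 2z + 10z^2 + 8z^3 + 8z^4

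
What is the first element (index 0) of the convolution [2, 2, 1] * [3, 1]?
Use y[k] = Σ_i a[i]·b[k-i] at k=0. y[0] = 2×3 = 6

6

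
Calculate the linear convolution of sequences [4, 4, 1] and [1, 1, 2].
y[0] = 4×1 = 4; y[1] = 4×1 + 4×1 = 8; y[2] = 4×2 + 4×1 + 1×1 = 13; y[3] = 4×2 + 1×1 = 9; y[4] = 1×2 = 2

[4, 8, 13, 9, 2]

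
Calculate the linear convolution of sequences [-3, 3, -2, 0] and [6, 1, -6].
y[0] = -3×6 = -18; y[1] = -3×1 + 3×6 = 15; y[2] = -3×-6 + 3×1 + -2×6 = 9; y[3] = 3×-6 + -2×1 + 0×6 = -20; y[4] = -2×-6 + 0×1 = 12; y[5] = 0×-6 = 0

[-18, 15, 9, -20, 12, 0]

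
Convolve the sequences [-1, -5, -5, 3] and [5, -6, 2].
y[0] = -1×5 = -5; y[1] = -1×-6 + -5×5 = -19; y[2] = -1×2 + -5×-6 + -5×5 = 3; y[3] = -5×2 + -5×-6 + 3×5 = 35; y[4] = -5×2 + 3×-6 = -28; y[5] = 3×2 = 6

[-5, -19, 3, 35, -28, 6]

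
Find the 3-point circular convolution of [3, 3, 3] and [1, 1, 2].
Use y[k] = Σ_j x[j]·h[(k-j) mod 3]. y[0] = 3×1 + 3×2 + 3×1 = 12; y[1] = 3×1 + 3×1 + 3×2 = 12; y[2] = 3×2 + 3×1 + 3×1 = 12. Result: [12, 12, 12]

[12, 12, 12]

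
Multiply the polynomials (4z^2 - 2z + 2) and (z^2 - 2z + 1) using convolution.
Ascending coefficients: a = [2, -2, 4], b = [1, -2, 1]. c[0] = 2×1 = 2; c[1] = 2×-2 + -2×1 = -6; c[2] = 2×1 + -2×-2 + 4×1 = 10; c[3] = -2×1 + 4×-2 = -10; c[4] = 4×1 = 4. Result coefficients: [2, -6, 10, -10, 4] → 4z^4 - 10z^3 + 10z^2 - 6z + 2

4z^4 - 10z^3 + 10z^2 - 6z + 2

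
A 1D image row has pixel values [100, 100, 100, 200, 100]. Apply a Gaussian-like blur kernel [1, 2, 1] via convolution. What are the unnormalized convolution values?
Convolve image row [100, 100, 100, 200, 100] with kernel [1, 2, 1]: y[0] = 100×1 = 100; y[1] = 100×2 + 100×1 = 300; y[2] = 100×1 + 100×2 + 100×1 = 400; y[3] = 100×1 + 100×2 + 200×1 = 500; y[4] = 100×1 + 200×2 + 100×1 = 600; y[5] = 200×1 + 100×2 = 400; y[6] = 100×1 = 100 → [100, 300, 400, 500, 600, 400, 100]. Normalization factor = sum(kernel) = 4.

[100, 300, 400, 500, 600, 400, 100]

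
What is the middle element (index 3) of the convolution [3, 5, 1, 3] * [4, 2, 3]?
Use y[k] = Σ_i a[i]·b[k-i] at k=3. y[3] = 5×3 + 1×2 + 3×4 = 29

29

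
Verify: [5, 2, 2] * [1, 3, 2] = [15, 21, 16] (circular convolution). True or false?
Recompute circular convolution of [5, 2, 2] and [1, 3, 2]: y[0] = 5×1 + 2×2 + 2×3 = 15; y[1] = 5×3 + 2×1 + 2×2 = 21; y[2] = 5×2 + 2×3 + 2×1 = 18 → [15, 21, 18]. Compare to given [15, 21, 16]: they differ at index 2: given 16, correct 18, so answer: No

No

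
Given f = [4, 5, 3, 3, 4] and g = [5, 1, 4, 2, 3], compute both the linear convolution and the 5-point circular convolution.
Linear: y_lin[0] = 4×5 = 20; y_lin[1] = 4×1 + 5×5 = 29; y_lin[2] = 4×4 + 5×1 + 3×5 = 36; y_lin[3] = 4×2 + 5×4 + 3×1 + 3×5 = 46; y_lin[4] = 4×3 + 5×2 + 3×4 + 3×1 + 4×5 = 57; y_lin[5] = 5×3 + 3×2 + 3×4 + 4×1 = 37; y_lin[6] = 3×3 + 3×2 + 4×4 = 31; y_lin[7] = 3×3 + 4×2 = 17; y_lin[8] = 4×3 = 12 → [20, 29, 36, 46, 57, 37, 31, 17, 12]. Circular (length 5): y[0] = 4×5 + 5×3 + 3×2 + 3×4 + 4×1 = 57; y[1] = 4×1 + 5×5 + 3×3 + 3×2 + 4×4 = 60; y[2] = 4×4 + 5×1 + 3×5 + 3×3 + 4×2 = 53; y[3] = 4×2 + 5×4 + 3×1 + 3×5 + 4×3 = 58; y[4] = 4×3 + 5×2 + 3×4 + 3×1 + 4×5 = 57 → [57, 60, 53, 58, 57]

Linear: [20, 29, 36, 46, 57, 37, 31, 17, 12], Circular: [57, 60, 53, 58, 57]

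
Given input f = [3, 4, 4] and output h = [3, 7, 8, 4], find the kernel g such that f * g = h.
Output length 4 = len(f) + len(g) - 1 ⇒ len(g) = 2. Solve g forward using g[k] = (h[k] - Σ_{i≥1} f[i]·g[k-i]) / f[0]: g[0] = h[0] / f[0] = 3 / 3 = 1; g[1] = (h[1] - 4×1) / f[0] = (7 - 4×1) / 3 = 1. So g = [1, 1]. Forward-check [3, 4, 4] * [1, 1]: h[0] = 3×1 = 3; h[1] = 3×1 + 4×1 = 7; h[2] = 4×1 + 4×1 = 8; h[3] = 4×1 = 4 → [3, 7, 8, 4] ✓

[1, 1]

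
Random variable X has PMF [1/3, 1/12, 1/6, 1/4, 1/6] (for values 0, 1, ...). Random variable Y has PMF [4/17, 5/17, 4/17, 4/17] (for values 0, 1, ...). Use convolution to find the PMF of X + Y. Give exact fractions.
P(X+Y=k) = Σ_i P(X=i)·P(Y=k-i) — a convolution of [1/3, 1/12, 1/6, 1/4, 1/6] and [4/17, 5/17, 4/17, 4/17]. P(X+Y=0) = (1/3)×(4/17) = 4/51; P(X+Y=1) = (1/3)×(5/17) + (1/12)×(4/17) = 5/51 + 1/51 = 2/17; P(X+Y=2) = (1/3)×(4/17) + (1/12)×(5/17) + (1/6)×(4/17) = 4/51 + 5/204 + 2/51 = 29/204; P(X+Y=3) = (1/3)×(4/17) + (1/12)×(4/17) + (1/6)×(5/17) + (1/4)×(4/17) = 4/51 + 1/51 + 5/102 + 1/17 = 7/34; P(X+Y=4) = (1/12)×(4/17) + (1/6)×(4/17) + (1/4)×(5/17) + (1/6)×(4/17) = 1/51 + 2/51 + 5/68 + 2/51 = 35/204; P(X+Y=5) = (1/6)×(4/17) + (1/4)×(4/17) + (1/6)×(5/17) = 2/51 + 1/17 + 5/102 = 5/34; P(X+Y=6) = (1/4)×(4/17) + (1/6)×(4/17) = 1/17 + 2/51 = 5/51; P(X+Y=7) = (1/6)×(4/17) = 2/51. PMF: [4/51, 2/17, 29/204, 7/34, 35/204, 5/34, 5/51, 2/51] (sums to 1 ✓)

[4/51, 2/17, 29/204, 7/34, 35/204, 5/34, 5/51, 2/51]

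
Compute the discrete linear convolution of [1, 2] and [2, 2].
y[0] = 1×2 = 2; y[1] = 1×2 + 2×2 = 6; y[2] = 2×2 = 4

[2, 6, 4]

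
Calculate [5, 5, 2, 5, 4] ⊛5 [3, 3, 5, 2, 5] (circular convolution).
Use y[k] = Σ_j u[j]·v[(k-j) mod 5]. y[0] = 5×3 + 5×5 + 2×2 + 5×5 + 4×3 = 81; y[1] = 5×3 + 5×3 + 2×5 + 5×2 + 4×5 = 70; y[2] = 5×5 + 5×3 + 2×3 + 5×5 + 4×2 = 79; y[3] = 5×2 + 5×5 + 2×3 + 5×3 + 4×5 = 76; y[4] = 5×5 + 5×2 + 2×5 + 5×3 + 4×3 = 72. Result: [81, 70, 79, 76, 72]

[81, 70, 79, 76, 72]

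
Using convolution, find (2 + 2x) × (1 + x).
Ascending coefficients: a = [2, 2], b = [1, 1]. c[0] = 2×1 = 2; c[1] = 2×1 + 2×1 = 4; c[2] = 2×1 = 2. Result coefficients: [2, 4, 2] → 2 + 4x + 2x^2

2 + 4x + 2x^2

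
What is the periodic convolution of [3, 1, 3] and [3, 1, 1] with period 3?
Use y[k] = Σ_j f[j]·g[(k-j) mod 3]. y[0] = 3×3 + 1×1 + 3×1 = 13; y[1] = 3×1 + 1×3 + 3×1 = 9; y[2] = 3×1 + 1×1 + 3×3 = 13. Result: [13, 9, 13]

[13, 9, 13]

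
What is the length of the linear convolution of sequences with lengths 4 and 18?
Linear/full convolution length: m + n - 1 = 4 + 18 - 1 = 21

21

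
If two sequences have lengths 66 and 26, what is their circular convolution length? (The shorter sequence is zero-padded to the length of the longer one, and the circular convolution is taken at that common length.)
Circular convolution (zero-padding the shorter input) has length max(m, n) = max(66, 26) = 66

66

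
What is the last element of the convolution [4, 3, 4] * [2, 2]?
Use y[k] = Σ_i a[i]·b[k-i] at k=3. y[3] = 4×2 = 8

8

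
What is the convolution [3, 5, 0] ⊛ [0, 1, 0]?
y[0] = 3×0 = 0; y[1] = 3×1 + 5×0 = 3; y[2] = 3×0 + 5×1 + 0×0 = 5; y[3] = 5×0 + 0×1 = 0; y[4] = 0×0 = 0

[0, 3, 5, 0, 0]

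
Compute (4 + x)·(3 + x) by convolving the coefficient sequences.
Ascending coefficients: a = [4, 1], b = [3, 1]. c[0] = 4×3 = 12; c[1] = 4×1 + 1×3 = 7; c[2] = 1×1 = 1. Result coefficients: [12, 7, 1] → 12 + 7x + x^2

12 + 7x + x^2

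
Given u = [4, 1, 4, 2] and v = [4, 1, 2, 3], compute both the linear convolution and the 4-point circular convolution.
Linear: y_lin[0] = 4×4 = 16; y_lin[1] = 4×1 + 1×4 = 8; y_lin[2] = 4×2 + 1×1 + 4×4 = 25; y_lin[3] = 4×3 + 1×2 + 4×1 + 2×4 = 26; y_lin[4] = 1×3 + 4×2 + 2×1 = 13; y_lin[5] = 4×3 + 2×2 = 16; y_lin[6] = 2×3 = 6 → [16, 8, 25, 26, 13, 16, 6]. Circular (length 4): y[0] = 4×4 + 1×3 + 4×2 + 2×1 = 29; y[1] = 4×1 + 1×4 + 4×3 + 2×2 = 24; y[2] = 4×2 + 1×1 + 4×4 + 2×3 = 31; y[3] = 4×3 + 1×2 + 4×1 + 2×4 = 26 → [29, 24, 31, 26]

Linear: [16, 8, 25, 26, 13, 16, 6], Circular: [29, 24, 31, 26]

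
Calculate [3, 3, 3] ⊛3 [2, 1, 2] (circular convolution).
Use y[k] = Σ_j a[j]·b[(k-j) mod 3]. y[0] = 3×2 + 3×2 + 3×1 = 15; y[1] = 3×1 + 3×2 + 3×2 = 15; y[2] = 3×2 + 3×1 + 3×2 = 15. Result: [15, 15, 15]

[15, 15, 15]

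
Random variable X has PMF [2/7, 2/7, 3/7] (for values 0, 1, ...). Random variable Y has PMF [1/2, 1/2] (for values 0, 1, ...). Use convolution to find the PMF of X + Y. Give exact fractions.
P(X+Y=k) = Σ_i P(X=i)·P(Y=k-i) — a convolution of [2/7, 2/7, 3/7] and [1/2, 1/2]. P(X+Y=0) = (2/7)×(1/2) = 1/7; P(X+Y=1) = (2/7)×(1/2) + (2/7)×(1/2) = 1/7 + 1/7 = 2/7; P(X+Y=2) = (2/7)×(1/2) + (3/7)×(1/2) = 1/7 + 3/14 = 5/14; P(X+Y=3) = (3/7)×(1/2) = 3/14. PMF: [1/7, 2/7, 5/14, 3/14] (sums to 1 ✓)

[1/7, 2/7, 5/14, 3/14]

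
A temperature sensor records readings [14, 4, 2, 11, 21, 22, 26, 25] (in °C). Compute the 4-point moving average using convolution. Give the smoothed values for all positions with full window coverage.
4-point moving average kernel = [1, 1, 1, 1]. Apply in 'valid' mode (full window coverage): avg[0] = (14 + 4 + 2 + 11) / 4 = 7.75; avg[1] = (4 + 2 + 11 + 21) / 4 = 9.5; avg[2] = (2 + 11 + 21 + 22) / 4 = 14.0; avg[3] = (11 + 21 + 22 + 26) / 4 = 20.0; avg[4] = (21 + 22 + 26 + 25) / 4 = 23.5. Smoothed values: [7.75, 9.5, 14.0, 20.0, 23.5]

[7.75, 9.5, 14.0, 20.0, 23.5]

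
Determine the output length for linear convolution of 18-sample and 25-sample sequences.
Linear/full convolution length: m + n - 1 = 18 + 25 - 1 = 42

42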